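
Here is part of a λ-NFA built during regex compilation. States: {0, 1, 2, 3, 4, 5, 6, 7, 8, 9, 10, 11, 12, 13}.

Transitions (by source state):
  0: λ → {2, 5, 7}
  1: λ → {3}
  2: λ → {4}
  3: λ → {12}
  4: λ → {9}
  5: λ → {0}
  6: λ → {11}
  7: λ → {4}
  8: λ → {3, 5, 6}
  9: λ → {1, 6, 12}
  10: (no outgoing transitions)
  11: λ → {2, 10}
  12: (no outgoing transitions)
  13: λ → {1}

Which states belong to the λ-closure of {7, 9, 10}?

{1, 2, 3, 4, 6, 7, 9, 10, 11, 12}

Start with {7, 9, 10}.
From 7 via λ: add 4.
From 9 via λ: add 1, 6, 12.
From 1 via λ: add 3.
From 6 via λ: add 11.
From 11 via λ: add 2.
No new states can be added; the closed set is {1, 2, 3, 4, 6, 7, 9, 10, 11, 12}.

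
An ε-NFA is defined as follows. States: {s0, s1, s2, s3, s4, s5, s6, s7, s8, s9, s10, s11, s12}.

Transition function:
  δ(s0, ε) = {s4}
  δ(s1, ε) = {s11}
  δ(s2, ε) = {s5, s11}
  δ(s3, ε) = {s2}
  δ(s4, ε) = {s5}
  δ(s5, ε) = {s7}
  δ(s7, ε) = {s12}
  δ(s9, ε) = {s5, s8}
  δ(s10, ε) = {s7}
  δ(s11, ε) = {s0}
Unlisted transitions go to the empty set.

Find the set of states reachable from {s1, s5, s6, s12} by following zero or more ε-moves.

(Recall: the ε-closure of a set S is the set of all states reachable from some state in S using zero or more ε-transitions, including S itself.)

Start with {s1, s5, s6, s12}.
From s1 via ε: add s11.
From s5 via ε: add s7.
From s11 via ε: add s0.
From s0 via ε: add s4.
No new states can be added; the closed set is {s0, s1, s4, s5, s6, s7, s11, s12}.

{s0, s1, s4, s5, s6, s7, s11, s12}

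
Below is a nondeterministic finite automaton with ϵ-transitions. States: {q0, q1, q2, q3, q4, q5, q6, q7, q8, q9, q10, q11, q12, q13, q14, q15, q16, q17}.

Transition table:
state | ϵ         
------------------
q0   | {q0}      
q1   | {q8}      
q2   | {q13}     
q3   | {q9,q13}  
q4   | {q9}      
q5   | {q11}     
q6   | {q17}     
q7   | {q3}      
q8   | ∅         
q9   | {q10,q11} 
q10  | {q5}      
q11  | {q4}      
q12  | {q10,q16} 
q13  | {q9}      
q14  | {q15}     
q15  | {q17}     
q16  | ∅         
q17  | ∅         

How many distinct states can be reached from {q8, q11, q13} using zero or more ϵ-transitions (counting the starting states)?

Start with {q8, q11, q13}.
From q11 via ϵ: add q4.
From q13 via ϵ: add q9.
From q9 via ϵ: add q10.
From q10 via ϵ: add q5.
ϵ-closure = {q4, q5, q8, q9, q10, q11, q13}, which has 7 states.

7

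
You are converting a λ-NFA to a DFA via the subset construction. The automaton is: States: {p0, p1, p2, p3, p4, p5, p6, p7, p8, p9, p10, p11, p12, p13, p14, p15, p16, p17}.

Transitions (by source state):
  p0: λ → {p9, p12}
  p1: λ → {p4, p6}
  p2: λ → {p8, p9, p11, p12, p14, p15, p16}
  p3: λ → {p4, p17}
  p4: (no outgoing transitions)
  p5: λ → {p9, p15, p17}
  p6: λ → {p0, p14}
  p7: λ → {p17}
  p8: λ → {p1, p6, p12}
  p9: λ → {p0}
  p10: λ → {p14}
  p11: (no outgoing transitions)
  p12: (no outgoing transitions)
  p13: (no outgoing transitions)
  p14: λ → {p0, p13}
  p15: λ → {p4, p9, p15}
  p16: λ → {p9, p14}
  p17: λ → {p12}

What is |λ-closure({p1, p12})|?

8

Start with {p1, p12}.
From p1 via λ: add p4, p6.
From p6 via λ: add p0, p14.
From p0 via λ: add p9.
From p14 via λ: add p13.
λ-closure = {p0, p1, p4, p6, p9, p12, p13, p14}, which has 8 states.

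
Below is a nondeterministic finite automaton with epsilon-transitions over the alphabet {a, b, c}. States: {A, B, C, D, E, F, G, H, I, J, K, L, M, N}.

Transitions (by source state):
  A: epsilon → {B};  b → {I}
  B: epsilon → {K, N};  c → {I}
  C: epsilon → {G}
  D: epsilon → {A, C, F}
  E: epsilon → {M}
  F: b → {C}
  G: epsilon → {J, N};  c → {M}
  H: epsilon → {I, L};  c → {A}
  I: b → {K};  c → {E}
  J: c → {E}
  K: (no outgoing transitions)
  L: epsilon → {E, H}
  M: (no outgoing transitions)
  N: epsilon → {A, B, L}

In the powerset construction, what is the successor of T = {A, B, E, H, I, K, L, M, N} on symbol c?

B on c → {I}.
H on c → {A}.
I on c → {E}.
No c-transition from A, E, K, L, M, N.
Union after reading c: {A, E, I}.
Now take the epsilon-closure:
From A via epsilon: add B.
From E via epsilon: add M.
From B via epsilon: add K, N.
From N via epsilon: add L.
From L via epsilon: add H.
No new states can be added; the closed set is {A, B, E, H, I, K, L, M, N}.

{A, B, E, H, I, K, L, M, N}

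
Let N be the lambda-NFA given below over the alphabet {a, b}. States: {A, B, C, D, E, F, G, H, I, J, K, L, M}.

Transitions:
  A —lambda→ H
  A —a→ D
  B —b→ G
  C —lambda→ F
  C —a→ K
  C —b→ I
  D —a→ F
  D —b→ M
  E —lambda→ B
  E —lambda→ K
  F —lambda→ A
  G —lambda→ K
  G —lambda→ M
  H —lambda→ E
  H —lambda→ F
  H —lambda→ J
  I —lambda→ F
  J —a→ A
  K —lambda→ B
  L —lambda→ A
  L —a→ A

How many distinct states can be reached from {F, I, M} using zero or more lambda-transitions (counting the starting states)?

Start with {F, I, M}.
From F via lambda: add A.
From A via lambda: add H.
From H via lambda: add E, J.
From E via lambda: add B, K.
lambda-closure = {A, B, E, F, H, I, J, K, M}, which has 9 states.

9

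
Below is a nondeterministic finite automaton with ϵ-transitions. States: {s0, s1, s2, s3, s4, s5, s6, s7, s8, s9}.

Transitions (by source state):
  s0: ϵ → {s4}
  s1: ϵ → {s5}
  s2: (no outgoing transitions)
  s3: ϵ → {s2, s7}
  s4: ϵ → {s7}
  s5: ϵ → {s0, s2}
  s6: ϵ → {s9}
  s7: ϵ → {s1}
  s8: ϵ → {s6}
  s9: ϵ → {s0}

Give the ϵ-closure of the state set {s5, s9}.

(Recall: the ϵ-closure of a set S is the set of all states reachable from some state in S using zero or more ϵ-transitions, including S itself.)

Start with {s5, s9}.
From s5 via ϵ: add s0, s2.
From s0 via ϵ: add s4.
From s4 via ϵ: add s7.
From s7 via ϵ: add s1.
No new states can be added; the closed set is {s0, s1, s2, s4, s5, s7, s9}.

{s0, s1, s2, s4, s5, s7, s9}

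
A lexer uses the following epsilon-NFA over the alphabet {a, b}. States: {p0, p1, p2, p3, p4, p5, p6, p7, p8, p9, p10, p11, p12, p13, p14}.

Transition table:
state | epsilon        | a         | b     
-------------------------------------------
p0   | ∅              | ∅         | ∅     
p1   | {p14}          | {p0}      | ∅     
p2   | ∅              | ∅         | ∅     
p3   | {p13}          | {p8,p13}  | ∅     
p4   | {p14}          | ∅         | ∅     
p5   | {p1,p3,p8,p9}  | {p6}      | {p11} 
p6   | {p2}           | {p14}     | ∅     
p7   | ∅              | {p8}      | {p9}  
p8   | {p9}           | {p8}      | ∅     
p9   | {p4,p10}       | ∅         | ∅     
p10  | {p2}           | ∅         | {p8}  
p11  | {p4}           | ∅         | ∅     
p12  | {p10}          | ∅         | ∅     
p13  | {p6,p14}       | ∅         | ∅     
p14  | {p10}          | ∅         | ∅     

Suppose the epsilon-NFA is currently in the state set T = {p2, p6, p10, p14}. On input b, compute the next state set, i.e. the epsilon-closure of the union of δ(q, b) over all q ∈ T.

p10 on b → {p8}.
No b-transition from p2, p6, p14.
Union after reading b: {p8}.
Now take the epsilon-closure:
From p8 via epsilon: add p9.
From p9 via epsilon: add p4, p10.
From p4 via epsilon: add p14.
From p10 via epsilon: add p2.
No new states can be added; the closed set is {p2, p4, p8, p9, p10, p14}.

{p2, p4, p8, p9, p10, p14}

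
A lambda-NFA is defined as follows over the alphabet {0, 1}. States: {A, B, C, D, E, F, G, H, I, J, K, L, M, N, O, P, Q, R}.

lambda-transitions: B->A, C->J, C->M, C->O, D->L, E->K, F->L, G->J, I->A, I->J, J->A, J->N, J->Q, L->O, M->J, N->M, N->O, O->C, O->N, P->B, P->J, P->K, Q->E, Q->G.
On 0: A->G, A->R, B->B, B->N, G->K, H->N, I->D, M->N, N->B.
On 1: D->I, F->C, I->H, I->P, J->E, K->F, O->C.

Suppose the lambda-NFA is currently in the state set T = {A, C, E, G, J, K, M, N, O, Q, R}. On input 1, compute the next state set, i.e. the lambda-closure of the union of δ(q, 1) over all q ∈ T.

J on 1 → {E}.
K on 1 → {F}.
O on 1 → {C}.
No 1-transition from A, C, E, G, M, N, Q, R.
Union after reading 1: {C, E, F}.
Now take the lambda-closure:
From C via lambda: add J, M, O.
From E via lambda: add K.
From F via lambda: add L.
From J via lambda: add A, N, Q.
From Q via lambda: add G.
No new states can be added; the closed set is {A, C, E, F, G, J, K, L, M, N, O, Q}.

{A, C, E, F, G, J, K, L, M, N, O, Q}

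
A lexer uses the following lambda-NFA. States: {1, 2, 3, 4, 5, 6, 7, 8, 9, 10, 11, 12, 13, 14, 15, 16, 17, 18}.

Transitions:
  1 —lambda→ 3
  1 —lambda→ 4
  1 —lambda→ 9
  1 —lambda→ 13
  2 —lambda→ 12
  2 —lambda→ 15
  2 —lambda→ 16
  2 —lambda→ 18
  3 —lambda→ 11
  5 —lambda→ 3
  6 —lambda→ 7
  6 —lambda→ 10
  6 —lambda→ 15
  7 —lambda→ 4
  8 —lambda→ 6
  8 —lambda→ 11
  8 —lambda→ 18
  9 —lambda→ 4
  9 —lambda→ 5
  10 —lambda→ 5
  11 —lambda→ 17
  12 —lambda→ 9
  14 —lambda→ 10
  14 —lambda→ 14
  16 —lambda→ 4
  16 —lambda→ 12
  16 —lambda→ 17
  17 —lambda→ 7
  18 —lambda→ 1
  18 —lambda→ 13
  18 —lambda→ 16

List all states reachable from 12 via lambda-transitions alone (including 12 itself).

Start with {12}.
From 12 via lambda: add 9.
From 9 via lambda: add 4, 5.
From 5 via lambda: add 3.
From 3 via lambda: add 11.
From 11 via lambda: add 17.
From 17 via lambda: add 7.
No new states can be added; the closed set is {3, 4, 5, 7, 9, 11, 12, 17}.

{3, 4, 5, 7, 9, 11, 12, 17}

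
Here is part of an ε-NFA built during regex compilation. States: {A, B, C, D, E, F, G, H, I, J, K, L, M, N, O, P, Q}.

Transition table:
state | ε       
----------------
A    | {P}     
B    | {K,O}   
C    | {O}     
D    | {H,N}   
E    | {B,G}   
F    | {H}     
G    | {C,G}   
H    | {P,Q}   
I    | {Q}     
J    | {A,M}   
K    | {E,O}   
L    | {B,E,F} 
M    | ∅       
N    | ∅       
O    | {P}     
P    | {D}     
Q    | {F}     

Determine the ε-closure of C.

Start with {C}.
From C via ε: add O.
From O via ε: add P.
From P via ε: add D.
From D via ε: add H, N.
From H via ε: add Q.
From Q via ε: add F.
No new states can be added; the closed set is {C, D, F, H, N, O, P, Q}.

{C, D, F, H, N, O, P, Q}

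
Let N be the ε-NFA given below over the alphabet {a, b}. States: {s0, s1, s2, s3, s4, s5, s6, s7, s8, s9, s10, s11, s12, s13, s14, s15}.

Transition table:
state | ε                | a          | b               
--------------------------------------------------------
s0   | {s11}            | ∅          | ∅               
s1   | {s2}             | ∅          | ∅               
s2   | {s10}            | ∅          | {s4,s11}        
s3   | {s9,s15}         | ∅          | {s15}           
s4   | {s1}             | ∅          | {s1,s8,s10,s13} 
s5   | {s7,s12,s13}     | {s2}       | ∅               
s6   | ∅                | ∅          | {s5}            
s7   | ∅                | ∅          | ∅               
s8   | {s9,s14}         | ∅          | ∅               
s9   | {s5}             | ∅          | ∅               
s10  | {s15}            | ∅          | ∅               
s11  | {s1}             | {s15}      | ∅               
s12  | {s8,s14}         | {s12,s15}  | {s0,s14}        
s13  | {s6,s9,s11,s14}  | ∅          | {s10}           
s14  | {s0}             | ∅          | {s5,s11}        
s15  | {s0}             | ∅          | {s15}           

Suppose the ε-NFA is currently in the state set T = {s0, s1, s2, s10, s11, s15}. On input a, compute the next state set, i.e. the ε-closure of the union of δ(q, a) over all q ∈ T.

s11 on a → {s15}.
No a-transition from s0, s1, s2, s10, s15.
Union after reading a: {s15}.
Now take the ε-closure:
From s15 via ε: add s0.
From s0 via ε: add s11.
From s11 via ε: add s1.
From s1 via ε: add s2.
From s2 via ε: add s10.
No new states can be added; the closed set is {s0, s1, s2, s10, s11, s15}.

{s0, s1, s2, s10, s11, s15}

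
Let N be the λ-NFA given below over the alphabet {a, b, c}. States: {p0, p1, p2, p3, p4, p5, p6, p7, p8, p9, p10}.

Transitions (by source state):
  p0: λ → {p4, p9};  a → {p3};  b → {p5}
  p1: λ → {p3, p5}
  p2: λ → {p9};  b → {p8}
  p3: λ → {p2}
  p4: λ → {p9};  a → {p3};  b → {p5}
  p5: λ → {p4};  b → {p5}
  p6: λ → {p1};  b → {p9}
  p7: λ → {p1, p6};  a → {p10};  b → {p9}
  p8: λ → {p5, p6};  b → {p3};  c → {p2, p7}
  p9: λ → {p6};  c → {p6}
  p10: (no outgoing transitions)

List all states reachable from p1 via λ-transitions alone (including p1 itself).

Start with {p1}.
From p1 via λ: add p3, p5.
From p3 via λ: add p2.
From p5 via λ: add p4.
From p2 via λ: add p9.
From p9 via λ: add p6.
No new states can be added; the closed set is {p1, p2, p3, p4, p5, p6, p9}.

{p1, p2, p3, p4, p5, p6, p9}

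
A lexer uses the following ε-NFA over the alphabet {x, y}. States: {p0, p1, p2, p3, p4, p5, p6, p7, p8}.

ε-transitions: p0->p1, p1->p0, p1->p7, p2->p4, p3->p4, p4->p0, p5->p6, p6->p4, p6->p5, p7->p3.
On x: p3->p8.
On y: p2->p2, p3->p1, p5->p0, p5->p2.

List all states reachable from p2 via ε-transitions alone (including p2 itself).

{p0, p1, p2, p3, p4, p7}

Start with {p2}.
From p2 via ε: add p4.
From p4 via ε: add p0.
From p0 via ε: add p1.
From p1 via ε: add p7.
From p7 via ε: add p3.
No new states can be added; the closed set is {p0, p1, p2, p3, p4, p7}.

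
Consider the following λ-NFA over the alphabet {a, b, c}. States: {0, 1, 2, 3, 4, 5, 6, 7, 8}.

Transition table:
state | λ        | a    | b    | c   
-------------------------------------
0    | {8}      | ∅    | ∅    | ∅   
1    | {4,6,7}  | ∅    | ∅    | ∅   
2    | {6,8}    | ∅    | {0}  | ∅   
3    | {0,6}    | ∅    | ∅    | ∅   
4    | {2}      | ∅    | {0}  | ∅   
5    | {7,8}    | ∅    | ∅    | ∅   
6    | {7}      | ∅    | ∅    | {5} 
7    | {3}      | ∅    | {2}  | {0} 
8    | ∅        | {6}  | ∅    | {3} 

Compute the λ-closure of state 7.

{0, 3, 6, 7, 8}

Start with {7}.
From 7 via λ: add 3.
From 3 via λ: add 0, 6.
From 0 via λ: add 8.
No new states can be added; the closed set is {0, 3, 6, 7, 8}.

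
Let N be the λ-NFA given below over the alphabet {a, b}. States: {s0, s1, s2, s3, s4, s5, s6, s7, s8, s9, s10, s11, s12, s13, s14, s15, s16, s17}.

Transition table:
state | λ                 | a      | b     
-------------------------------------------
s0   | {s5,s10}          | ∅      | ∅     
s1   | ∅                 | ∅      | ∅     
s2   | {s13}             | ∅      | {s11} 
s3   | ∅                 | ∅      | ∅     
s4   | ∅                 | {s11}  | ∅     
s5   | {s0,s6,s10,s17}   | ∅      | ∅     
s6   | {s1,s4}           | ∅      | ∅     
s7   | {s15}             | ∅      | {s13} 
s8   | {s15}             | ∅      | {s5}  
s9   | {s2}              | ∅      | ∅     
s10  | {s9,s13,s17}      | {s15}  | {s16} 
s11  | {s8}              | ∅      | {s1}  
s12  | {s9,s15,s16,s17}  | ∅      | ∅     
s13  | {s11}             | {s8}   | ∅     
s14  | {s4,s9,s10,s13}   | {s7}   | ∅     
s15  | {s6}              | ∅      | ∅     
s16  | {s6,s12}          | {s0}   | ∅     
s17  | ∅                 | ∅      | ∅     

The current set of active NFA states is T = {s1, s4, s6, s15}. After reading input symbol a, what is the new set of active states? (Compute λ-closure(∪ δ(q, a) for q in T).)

s4 on a → {s11}.
No a-transition from s1, s6, s15.
Union after reading a: {s11}.
Now take the λ-closure:
From s11 via λ: add s8.
From s8 via λ: add s15.
From s15 via λ: add s6.
From s6 via λ: add s1, s4.
No new states can be added; the closed set is {s1, s4, s6, s8, s11, s15}.

{s1, s4, s6, s8, s11, s15}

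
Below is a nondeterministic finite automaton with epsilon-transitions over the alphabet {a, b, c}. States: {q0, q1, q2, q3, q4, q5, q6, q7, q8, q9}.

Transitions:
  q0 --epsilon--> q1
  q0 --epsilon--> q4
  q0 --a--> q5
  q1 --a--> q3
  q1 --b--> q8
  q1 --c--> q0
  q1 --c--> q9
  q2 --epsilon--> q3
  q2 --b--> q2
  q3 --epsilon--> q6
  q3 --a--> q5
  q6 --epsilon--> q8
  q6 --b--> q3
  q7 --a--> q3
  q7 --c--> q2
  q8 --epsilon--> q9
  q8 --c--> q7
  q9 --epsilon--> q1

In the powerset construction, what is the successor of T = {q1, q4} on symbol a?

{q1, q3, q6, q8, q9}

q1 on a → {q3}.
No a-transition from q4.
Union after reading a: {q3}.
Now take the epsilon-closure:
From q3 via epsilon: add q6.
From q6 via epsilon: add q8.
From q8 via epsilon: add q9.
From q9 via epsilon: add q1.
No new states can be added; the closed set is {q1, q3, q6, q8, q9}.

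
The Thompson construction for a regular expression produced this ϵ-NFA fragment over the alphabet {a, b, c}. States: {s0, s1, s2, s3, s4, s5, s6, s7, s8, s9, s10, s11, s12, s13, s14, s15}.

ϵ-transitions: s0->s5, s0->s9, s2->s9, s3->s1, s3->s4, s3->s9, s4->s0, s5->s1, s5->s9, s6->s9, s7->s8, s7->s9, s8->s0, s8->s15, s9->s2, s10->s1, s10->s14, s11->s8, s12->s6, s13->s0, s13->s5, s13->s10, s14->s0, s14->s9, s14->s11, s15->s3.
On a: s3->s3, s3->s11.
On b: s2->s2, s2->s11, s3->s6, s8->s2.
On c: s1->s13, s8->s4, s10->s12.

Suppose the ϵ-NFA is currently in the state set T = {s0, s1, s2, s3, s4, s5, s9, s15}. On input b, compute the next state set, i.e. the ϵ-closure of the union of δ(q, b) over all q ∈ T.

{s0, s1, s2, s3, s4, s5, s6, s8, s9, s11, s15}

s2 on b → {s2, s11}.
s3 on b → {s6}.
No b-transition from s0, s1, s4, s5, s9, s15.
Union after reading b: {s2, s6, s11}.
Now take the ϵ-closure:
From s2 via ϵ: add s9.
From s11 via ϵ: add s8.
From s8 via ϵ: add s0, s15.
From s0 via ϵ: add s5.
From s15 via ϵ: add s3.
From s3 via ϵ: add s1, s4.
No new states can be added; the closed set is {s0, s1, s2, s3, s4, s5, s6, s8, s9, s11, s15}.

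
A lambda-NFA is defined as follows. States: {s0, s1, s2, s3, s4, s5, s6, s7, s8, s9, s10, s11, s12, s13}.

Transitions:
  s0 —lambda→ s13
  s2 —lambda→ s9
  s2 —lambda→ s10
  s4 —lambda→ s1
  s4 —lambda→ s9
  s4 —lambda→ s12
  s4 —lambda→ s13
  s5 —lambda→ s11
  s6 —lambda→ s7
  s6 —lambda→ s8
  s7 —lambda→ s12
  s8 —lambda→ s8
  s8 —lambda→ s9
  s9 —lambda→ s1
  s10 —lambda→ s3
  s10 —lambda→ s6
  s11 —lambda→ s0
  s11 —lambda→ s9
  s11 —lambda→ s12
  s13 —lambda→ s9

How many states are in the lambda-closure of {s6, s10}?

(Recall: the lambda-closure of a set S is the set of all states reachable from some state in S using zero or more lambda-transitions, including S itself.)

8

Start with {s6, s10}.
From s6 via lambda: add s7, s8.
From s10 via lambda: add s3.
From s7 via lambda: add s12.
From s8 via lambda: add s9.
From s9 via lambda: add s1.
lambda-closure = {s1, s3, s6, s7, s8, s9, s10, s12}, which has 8 states.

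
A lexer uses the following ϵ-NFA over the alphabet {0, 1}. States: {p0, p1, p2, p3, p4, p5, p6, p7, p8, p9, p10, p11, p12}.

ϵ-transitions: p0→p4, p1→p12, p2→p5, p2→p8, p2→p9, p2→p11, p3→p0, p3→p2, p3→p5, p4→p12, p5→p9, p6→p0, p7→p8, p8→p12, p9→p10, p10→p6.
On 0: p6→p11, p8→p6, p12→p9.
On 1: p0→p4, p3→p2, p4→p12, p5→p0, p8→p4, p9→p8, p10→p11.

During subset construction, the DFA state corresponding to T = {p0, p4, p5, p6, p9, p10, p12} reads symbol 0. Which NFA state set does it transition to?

p6 on 0 → {p11}.
p12 on 0 → {p9}.
No 0-transition from p0, p4, p5, p9, p10.
Union after reading 0: {p9, p11}.
Now take the ϵ-closure:
From p9 via ϵ: add p10.
From p10 via ϵ: add p6.
From p6 via ϵ: add p0.
From p0 via ϵ: add p4.
From p4 via ϵ: add p12.
No new states can be added; the closed set is {p0, p4, p6, p9, p10, p11, p12}.

{p0, p4, p6, p9, p10, p11, p12}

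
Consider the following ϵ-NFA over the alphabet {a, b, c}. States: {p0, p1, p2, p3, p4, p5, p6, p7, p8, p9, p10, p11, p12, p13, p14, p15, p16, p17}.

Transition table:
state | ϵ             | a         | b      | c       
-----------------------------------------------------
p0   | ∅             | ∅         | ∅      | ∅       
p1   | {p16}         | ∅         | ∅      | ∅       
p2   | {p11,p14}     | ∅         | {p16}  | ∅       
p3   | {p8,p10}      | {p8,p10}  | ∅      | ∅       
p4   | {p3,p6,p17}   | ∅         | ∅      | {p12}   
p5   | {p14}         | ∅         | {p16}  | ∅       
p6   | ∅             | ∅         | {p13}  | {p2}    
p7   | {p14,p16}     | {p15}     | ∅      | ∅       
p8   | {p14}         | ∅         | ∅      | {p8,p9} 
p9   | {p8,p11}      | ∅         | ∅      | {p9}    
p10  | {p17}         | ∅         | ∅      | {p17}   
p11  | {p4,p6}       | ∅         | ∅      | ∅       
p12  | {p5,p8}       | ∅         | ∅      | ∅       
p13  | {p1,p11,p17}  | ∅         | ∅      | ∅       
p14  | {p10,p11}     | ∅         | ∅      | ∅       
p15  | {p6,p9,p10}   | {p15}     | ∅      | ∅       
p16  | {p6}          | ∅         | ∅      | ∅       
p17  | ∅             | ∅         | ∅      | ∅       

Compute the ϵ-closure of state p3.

Start with {p3}.
From p3 via ϵ: add p8, p10.
From p8 via ϵ: add p14.
From p10 via ϵ: add p17.
From p14 via ϵ: add p11.
From p11 via ϵ: add p4, p6.
No new states can be added; the closed set is {p3, p4, p6, p8, p10, p11, p14, p17}.

{p3, p4, p6, p8, p10, p11, p14, p17}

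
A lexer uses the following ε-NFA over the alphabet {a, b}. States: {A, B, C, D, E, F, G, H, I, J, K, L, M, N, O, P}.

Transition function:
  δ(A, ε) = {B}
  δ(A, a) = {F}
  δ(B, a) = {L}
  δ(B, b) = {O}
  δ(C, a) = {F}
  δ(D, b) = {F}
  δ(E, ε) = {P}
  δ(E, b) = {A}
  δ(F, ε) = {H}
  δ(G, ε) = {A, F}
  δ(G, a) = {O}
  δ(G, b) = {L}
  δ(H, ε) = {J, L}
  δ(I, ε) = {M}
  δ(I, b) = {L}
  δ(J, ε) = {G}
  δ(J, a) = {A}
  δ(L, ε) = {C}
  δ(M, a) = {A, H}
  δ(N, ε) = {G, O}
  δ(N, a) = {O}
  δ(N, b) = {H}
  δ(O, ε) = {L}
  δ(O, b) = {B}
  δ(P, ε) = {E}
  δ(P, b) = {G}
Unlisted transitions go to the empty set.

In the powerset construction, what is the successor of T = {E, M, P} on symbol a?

M on a → {A, H}.
No a-transition from E, P.
Union after reading a: {A, H}.
Now take the ε-closure:
From A via ε: add B.
From H via ε: add J, L.
From J via ε: add G.
From L via ε: add C.
From G via ε: add F.
No new states can be added; the closed set is {A, B, C, F, G, H, J, L}.

{A, B, C, F, G, H, J, L}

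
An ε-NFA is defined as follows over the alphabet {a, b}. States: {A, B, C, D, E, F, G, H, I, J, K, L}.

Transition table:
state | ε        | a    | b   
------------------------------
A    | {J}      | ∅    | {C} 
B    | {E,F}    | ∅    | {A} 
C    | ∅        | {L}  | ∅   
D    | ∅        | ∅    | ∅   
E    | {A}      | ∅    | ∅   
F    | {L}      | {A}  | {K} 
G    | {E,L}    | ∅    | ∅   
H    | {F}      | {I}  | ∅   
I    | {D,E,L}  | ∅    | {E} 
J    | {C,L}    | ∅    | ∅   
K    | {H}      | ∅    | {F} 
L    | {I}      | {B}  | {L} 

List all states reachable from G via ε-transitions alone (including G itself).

Start with {G}.
From G via ε: add E, L.
From E via ε: add A.
From L via ε: add I.
From A via ε: add J.
From I via ε: add D.
From J via ε: add C.
No new states can be added; the closed set is {A, C, D, E, G, I, J, L}.

{A, C, D, E, G, I, J, L}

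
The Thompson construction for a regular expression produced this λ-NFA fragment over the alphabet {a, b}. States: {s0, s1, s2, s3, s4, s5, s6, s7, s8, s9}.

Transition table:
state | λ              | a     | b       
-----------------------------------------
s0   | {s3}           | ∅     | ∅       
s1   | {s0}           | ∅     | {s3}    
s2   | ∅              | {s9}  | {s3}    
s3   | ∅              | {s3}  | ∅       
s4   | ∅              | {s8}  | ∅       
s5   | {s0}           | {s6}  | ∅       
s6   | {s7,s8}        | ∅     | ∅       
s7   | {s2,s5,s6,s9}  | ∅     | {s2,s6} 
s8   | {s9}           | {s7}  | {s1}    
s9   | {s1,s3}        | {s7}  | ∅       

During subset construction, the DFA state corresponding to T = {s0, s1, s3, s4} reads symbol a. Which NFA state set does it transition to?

{s0, s1, s3, s8, s9}

s3 on a → {s3}.
s4 on a → {s8}.
No a-transition from s0, s1.
Union after reading a: {s3, s8}.
Now take the λ-closure:
From s8 via λ: add s9.
From s9 via λ: add s1.
From s1 via λ: add s0.
No new states can be added; the closed set is {s0, s1, s3, s8, s9}.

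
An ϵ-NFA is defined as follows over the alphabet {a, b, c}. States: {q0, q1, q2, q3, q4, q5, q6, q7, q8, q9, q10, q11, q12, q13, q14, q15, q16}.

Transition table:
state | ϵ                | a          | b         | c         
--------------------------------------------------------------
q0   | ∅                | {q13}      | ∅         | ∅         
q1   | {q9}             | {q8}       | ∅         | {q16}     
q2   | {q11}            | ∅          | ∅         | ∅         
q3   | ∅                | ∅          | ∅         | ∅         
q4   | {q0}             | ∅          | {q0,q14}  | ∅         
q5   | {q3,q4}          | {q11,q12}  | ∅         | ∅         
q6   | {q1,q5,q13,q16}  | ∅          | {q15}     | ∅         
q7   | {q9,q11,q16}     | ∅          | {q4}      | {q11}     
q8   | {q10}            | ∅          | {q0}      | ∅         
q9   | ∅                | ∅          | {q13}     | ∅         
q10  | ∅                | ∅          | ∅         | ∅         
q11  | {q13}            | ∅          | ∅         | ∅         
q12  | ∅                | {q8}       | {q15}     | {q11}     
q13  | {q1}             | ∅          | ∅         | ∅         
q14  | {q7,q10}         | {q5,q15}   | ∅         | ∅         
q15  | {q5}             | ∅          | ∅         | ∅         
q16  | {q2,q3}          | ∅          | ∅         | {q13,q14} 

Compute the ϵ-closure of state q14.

{q1, q2, q3, q7, q9, q10, q11, q13, q14, q16}

Start with {q14}.
From q14 via ϵ: add q7, q10.
From q7 via ϵ: add q9, q11, q16.
From q11 via ϵ: add q13.
From q16 via ϵ: add q2, q3.
From q13 via ϵ: add q1.
No new states can be added; the closed set is {q1, q2, q3, q7, q9, q10, q11, q13, q14, q16}.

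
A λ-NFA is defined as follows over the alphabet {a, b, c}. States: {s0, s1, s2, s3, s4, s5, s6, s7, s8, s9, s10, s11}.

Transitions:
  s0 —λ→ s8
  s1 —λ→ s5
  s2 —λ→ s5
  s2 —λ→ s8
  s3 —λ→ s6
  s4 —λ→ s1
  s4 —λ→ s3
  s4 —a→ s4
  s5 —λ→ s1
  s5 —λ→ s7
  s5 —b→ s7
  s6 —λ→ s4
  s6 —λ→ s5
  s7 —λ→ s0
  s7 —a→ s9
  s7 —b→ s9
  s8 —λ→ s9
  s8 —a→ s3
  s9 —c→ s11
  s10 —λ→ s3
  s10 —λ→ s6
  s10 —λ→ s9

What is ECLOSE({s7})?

{s0, s7, s8, s9}

Start with {s7}.
From s7 via λ: add s0.
From s0 via λ: add s8.
From s8 via λ: add s9.
No new states can be added; the closed set is {s0, s7, s8, s9}.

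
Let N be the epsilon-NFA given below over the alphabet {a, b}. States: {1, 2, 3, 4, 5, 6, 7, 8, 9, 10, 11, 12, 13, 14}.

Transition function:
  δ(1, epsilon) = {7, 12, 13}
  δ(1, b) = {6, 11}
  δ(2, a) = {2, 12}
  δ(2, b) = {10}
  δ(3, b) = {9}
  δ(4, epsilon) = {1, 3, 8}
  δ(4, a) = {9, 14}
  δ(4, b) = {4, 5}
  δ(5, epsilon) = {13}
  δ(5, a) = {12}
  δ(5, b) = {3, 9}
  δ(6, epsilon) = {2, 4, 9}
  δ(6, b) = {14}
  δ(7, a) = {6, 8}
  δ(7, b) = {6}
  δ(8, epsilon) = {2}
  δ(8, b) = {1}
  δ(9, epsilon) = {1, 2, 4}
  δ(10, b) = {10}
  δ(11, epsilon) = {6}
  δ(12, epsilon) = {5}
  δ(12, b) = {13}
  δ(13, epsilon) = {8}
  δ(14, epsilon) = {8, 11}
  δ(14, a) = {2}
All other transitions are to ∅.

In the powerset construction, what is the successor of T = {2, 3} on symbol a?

{2, 5, 8, 12, 13}

2 on a → {2, 12}.
No a-transition from 3.
Union after reading a: {2, 12}.
Now take the epsilon-closure:
From 12 via epsilon: add 5.
From 5 via epsilon: add 13.
From 13 via epsilon: add 8.
No new states can be added; the closed set is {2, 5, 8, 12, 13}.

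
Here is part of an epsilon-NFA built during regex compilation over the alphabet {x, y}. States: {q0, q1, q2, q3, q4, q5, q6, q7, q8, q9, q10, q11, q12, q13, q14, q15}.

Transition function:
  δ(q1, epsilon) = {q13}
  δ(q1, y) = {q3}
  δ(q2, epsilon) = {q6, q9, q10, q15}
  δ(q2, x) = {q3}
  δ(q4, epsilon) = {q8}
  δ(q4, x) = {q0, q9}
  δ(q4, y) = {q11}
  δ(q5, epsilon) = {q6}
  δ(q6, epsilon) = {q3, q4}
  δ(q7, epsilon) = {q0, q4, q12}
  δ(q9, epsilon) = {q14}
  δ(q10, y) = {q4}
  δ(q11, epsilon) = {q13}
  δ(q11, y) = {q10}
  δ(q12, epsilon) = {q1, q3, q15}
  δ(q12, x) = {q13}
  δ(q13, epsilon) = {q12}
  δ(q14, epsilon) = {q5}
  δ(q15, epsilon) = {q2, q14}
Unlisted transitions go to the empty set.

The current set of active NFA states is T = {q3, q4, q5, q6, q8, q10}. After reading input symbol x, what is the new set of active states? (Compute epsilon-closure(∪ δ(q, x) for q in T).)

{q0, q3, q4, q5, q6, q8, q9, q14}

q4 on x → {q0, q9}.
No x-transition from q3, q5, q6, q8, q10.
Union after reading x: {q0, q9}.
Now take the epsilon-closure:
From q9 via epsilon: add q14.
From q14 via epsilon: add q5.
From q5 via epsilon: add q6.
From q6 via epsilon: add q3, q4.
From q4 via epsilon: add q8.
No new states can be added; the closed set is {q0, q3, q4, q5, q6, q8, q9, q14}.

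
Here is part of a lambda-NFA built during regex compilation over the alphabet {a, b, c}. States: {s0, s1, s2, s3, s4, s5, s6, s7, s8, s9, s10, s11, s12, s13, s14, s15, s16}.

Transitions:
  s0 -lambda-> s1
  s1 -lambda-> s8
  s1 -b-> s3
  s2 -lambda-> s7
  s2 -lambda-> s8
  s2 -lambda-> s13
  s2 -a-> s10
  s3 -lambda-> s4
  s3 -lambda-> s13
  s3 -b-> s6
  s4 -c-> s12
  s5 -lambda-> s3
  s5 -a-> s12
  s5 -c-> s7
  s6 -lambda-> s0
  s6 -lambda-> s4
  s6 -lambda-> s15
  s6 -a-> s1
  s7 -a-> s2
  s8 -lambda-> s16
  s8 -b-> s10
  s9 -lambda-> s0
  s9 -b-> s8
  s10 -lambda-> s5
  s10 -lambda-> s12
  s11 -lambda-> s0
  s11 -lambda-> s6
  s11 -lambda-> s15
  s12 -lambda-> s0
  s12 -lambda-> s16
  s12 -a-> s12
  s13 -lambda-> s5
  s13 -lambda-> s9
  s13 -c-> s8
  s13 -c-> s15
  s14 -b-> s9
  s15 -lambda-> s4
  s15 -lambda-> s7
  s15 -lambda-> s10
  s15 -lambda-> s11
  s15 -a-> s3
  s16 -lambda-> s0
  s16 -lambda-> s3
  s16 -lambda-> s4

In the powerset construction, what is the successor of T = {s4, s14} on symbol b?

{s0, s1, s3, s4, s5, s8, s9, s13, s16}

s14 on b → {s9}.
No b-transition from s4.
Union after reading b: {s9}.
Now take the lambda-closure:
From s9 via lambda: add s0.
From s0 via lambda: add s1.
From s1 via lambda: add s8.
From s8 via lambda: add s16.
From s16 via lambda: add s3, s4.
From s3 via lambda: add s13.
From s13 via lambda: add s5.
No new states can be added; the closed set is {s0, s1, s3, s4, s5, s8, s9, s13, s16}.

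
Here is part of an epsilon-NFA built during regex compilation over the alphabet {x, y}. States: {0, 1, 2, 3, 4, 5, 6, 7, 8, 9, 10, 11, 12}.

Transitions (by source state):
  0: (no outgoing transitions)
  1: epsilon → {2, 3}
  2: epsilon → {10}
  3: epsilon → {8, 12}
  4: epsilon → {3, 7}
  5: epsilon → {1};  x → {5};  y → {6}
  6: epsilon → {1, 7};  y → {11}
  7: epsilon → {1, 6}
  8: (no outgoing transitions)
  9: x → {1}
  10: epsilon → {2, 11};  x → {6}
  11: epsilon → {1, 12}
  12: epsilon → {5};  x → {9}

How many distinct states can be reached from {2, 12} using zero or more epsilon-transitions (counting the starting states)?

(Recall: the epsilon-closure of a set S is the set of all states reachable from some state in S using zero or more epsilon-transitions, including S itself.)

Start with {2, 12}.
From 2 via epsilon: add 10.
From 12 via epsilon: add 5.
From 5 via epsilon: add 1.
From 10 via epsilon: add 11.
From 1 via epsilon: add 3.
From 3 via epsilon: add 8.
epsilon-closure = {1, 2, 3, 5, 8, 10, 11, 12}, which has 8 states.

8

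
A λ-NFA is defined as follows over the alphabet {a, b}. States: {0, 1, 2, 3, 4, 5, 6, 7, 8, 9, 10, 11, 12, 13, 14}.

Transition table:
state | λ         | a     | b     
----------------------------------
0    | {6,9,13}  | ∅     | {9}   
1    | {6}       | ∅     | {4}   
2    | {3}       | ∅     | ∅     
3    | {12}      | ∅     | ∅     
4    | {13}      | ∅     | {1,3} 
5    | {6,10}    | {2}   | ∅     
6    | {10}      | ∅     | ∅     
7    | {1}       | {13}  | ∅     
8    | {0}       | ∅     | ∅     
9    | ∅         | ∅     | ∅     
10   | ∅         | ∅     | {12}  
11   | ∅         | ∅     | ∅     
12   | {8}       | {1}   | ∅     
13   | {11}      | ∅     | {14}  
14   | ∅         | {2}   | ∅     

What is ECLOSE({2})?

Start with {2}.
From 2 via λ: add 3.
From 3 via λ: add 12.
From 12 via λ: add 8.
From 8 via λ: add 0.
From 0 via λ: add 6, 9, 13.
From 6 via λ: add 10.
From 13 via λ: add 11.
No new states can be added; the closed set is {0, 2, 3, 6, 8, 9, 10, 11, 12, 13}.

{0, 2, 3, 6, 8, 9, 10, 11, 12, 13}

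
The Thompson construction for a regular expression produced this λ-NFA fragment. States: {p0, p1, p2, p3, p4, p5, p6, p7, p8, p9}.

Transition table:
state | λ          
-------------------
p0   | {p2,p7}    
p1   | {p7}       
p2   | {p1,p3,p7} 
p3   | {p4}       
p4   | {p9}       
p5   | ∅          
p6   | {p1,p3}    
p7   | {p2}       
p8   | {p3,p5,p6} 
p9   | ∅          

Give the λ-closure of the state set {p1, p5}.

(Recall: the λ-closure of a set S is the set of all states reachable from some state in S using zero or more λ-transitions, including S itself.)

Start with {p1, p5}.
From p1 via λ: add p7.
From p7 via λ: add p2.
From p2 via λ: add p3.
From p3 via λ: add p4.
From p4 via λ: add p9.
No new states can be added; the closed set is {p1, p2, p3, p4, p5, p7, p9}.

{p1, p2, p3, p4, p5, p7, p9}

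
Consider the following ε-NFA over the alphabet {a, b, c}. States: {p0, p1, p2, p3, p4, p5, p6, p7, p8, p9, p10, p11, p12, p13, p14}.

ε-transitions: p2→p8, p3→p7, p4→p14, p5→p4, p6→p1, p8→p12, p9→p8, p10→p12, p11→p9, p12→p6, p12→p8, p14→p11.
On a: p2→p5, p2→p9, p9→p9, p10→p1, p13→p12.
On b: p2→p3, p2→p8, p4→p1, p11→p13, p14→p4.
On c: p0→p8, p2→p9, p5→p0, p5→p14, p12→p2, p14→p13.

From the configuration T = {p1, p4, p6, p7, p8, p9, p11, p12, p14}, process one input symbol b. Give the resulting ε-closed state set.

{p1, p4, p6, p8, p9, p11, p12, p13, p14}

p4 on b → {p1}.
p11 on b → {p13}.
p14 on b → {p4}.
No b-transition from p1, p6, p7, p8, p9, p12.
Union after reading b: {p1, p4, p13}.
Now take the ε-closure:
From p4 via ε: add p14.
From p14 via ε: add p11.
From p11 via ε: add p9.
From p9 via ε: add p8.
From p8 via ε: add p12.
From p12 via ε: add p6.
No new states can be added; the closed set is {p1, p4, p6, p8, p9, p11, p12, p13, p14}.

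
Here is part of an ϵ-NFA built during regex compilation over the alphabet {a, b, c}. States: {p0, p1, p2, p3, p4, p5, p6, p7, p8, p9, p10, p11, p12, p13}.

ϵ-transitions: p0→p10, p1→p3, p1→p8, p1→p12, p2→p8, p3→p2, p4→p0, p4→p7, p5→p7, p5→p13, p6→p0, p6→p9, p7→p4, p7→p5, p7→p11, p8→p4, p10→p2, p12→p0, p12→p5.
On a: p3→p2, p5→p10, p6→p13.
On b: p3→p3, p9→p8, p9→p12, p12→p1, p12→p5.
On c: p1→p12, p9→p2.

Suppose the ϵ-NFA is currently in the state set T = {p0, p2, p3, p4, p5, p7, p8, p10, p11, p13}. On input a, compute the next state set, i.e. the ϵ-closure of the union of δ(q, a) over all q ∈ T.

p3 on a → {p2}.
p5 on a → {p10}.
No a-transition from p0, p2, p4, p7, p8, p10, p11, p13.
Union after reading a: {p2, p10}.
Now take the ϵ-closure:
From p2 via ϵ: add p8.
From p8 via ϵ: add p4.
From p4 via ϵ: add p0, p7.
From p7 via ϵ: add p5, p11.
From p5 via ϵ: add p13.
No new states can be added; the closed set is {p0, p2, p4, p5, p7, p8, p10, p11, p13}.

{p0, p2, p4, p5, p7, p8, p10, p11, p13}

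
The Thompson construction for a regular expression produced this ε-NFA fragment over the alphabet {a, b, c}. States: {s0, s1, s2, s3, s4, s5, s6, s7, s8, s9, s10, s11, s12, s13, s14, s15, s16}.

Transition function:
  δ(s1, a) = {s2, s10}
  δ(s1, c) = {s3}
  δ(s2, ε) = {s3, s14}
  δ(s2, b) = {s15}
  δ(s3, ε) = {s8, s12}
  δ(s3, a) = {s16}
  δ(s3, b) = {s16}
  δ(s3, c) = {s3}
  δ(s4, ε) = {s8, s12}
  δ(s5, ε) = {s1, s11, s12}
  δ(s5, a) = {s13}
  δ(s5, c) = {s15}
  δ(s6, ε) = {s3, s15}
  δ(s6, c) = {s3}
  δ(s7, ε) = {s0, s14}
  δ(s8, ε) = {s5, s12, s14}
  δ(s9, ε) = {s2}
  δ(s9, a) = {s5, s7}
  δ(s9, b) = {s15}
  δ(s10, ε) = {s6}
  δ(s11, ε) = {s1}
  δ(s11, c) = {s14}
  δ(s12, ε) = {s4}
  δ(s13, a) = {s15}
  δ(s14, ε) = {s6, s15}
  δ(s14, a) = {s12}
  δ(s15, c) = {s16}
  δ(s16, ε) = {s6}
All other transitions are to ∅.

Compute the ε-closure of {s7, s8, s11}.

{s0, s1, s3, s4, s5, s6, s7, s8, s11, s12, s14, s15}

Start with {s7, s8, s11}.
From s7 via ε: add s0, s14.
From s8 via ε: add s5, s12.
From s11 via ε: add s1.
From s12 via ε: add s4.
From s14 via ε: add s6, s15.
From s6 via ε: add s3.
No new states can be added; the closed set is {s0, s1, s3, s4, s5, s6, s7, s8, s11, s12, s14, s15}.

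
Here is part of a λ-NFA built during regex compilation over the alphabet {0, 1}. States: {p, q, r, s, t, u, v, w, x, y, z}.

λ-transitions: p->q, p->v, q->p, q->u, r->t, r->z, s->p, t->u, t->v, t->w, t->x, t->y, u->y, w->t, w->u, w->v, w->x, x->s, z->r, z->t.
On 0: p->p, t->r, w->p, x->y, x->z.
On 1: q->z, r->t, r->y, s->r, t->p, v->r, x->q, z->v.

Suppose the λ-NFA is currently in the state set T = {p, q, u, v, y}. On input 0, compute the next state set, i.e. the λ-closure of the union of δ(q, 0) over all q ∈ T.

{p, q, u, v, y}

p on 0 → {p}.
No 0-transition from q, u, v, y.
Union after reading 0: {p}.
Now take the λ-closure:
From p via λ: add q, v.
From q via λ: add u.
From u via λ: add y.
No new states can be added; the closed set is {p, q, u, v, y}.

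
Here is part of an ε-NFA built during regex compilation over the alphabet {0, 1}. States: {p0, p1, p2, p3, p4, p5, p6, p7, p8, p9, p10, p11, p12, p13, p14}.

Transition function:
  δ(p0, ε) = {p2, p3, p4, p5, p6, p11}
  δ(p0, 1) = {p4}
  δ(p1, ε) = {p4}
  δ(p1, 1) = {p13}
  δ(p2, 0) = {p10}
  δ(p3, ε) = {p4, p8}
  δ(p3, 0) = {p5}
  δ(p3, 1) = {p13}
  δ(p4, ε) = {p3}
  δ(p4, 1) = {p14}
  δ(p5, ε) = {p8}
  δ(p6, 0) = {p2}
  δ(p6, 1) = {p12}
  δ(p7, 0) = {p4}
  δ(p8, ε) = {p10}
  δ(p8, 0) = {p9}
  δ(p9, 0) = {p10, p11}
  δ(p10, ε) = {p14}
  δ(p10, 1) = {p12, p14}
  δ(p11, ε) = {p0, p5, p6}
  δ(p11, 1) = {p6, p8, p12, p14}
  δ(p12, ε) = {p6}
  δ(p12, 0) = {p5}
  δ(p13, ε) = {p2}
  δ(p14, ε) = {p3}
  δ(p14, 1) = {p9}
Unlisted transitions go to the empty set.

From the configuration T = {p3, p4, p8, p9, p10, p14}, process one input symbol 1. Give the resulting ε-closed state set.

p3 on 1 → {p13}.
p4 on 1 → {p14}.
p10 on 1 → {p12, p14}.
p14 on 1 → {p9}.
No 1-transition from p8, p9.
Union after reading 1: {p9, p12, p13, p14}.
Now take the ε-closure:
From p12 via ε: add p6.
From p13 via ε: add p2.
From p14 via ε: add p3.
From p3 via ε: add p4, p8.
From p8 via ε: add p10.
No new states can be added; the closed set is {p2, p3, p4, p6, p8, p9, p10, p12, p13, p14}.

{p2, p3, p4, p6, p8, p9, p10, p12, p13, p14}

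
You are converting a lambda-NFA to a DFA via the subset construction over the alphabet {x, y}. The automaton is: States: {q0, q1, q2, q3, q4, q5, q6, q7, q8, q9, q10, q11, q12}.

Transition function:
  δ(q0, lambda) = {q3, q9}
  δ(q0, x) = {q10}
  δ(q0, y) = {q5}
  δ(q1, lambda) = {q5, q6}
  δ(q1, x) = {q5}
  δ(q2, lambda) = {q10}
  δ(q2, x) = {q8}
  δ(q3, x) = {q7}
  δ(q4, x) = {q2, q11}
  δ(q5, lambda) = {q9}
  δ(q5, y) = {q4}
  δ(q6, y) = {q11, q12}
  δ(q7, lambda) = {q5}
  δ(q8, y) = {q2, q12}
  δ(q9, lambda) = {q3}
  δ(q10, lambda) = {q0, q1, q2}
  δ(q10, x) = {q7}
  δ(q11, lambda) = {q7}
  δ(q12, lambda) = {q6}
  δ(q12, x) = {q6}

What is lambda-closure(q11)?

{q3, q5, q7, q9, q11}

Start with {q11}.
From q11 via lambda: add q7.
From q7 via lambda: add q5.
From q5 via lambda: add q9.
From q9 via lambda: add q3.
No new states can be added; the closed set is {q3, q5, q7, q9, q11}.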